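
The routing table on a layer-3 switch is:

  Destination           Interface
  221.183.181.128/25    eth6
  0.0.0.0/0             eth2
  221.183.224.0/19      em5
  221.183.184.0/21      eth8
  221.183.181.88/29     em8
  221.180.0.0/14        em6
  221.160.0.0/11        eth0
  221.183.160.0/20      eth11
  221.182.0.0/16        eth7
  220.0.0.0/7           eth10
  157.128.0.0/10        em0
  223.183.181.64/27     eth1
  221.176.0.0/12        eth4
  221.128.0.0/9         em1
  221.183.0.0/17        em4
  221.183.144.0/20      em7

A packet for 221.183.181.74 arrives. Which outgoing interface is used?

Routes whose prefix contains 221.183.181.74:
  0.0.0.0/0 (default, matches everything) -> eth2
  220.0.0.0/7 (220.0.0.0 - 221.255.255.255) -> eth10
  221.128.0.0/9 (221.128.0.0 - 221.255.255.255) -> em1
  221.160.0.0/11 (221.160.0.0 - 221.191.255.255) -> eth0
  221.176.0.0/12 (221.176.0.0 - 221.191.255.255) -> eth4
  221.180.0.0/14 (221.180.0.0 - 221.183.255.255) -> em6
More-specific entries that do NOT match:
  221.183.181.88/29 (221.183.181.88 - 221.183.181.95) does not contain 221.183.181.74
  223.183.181.64/27 (223.183.181.64 - 223.183.181.95) does not contain 221.183.181.74
  221.183.181.128/25 (221.183.181.128 - 221.183.181.255) does not contain 221.183.181.74
  221.183.184.0/21 (221.183.184.0 - 221.183.191.255) does not contain 221.183.181.74
  221.183.160.0/20 (221.183.160.0 - 221.183.175.255) does not contain 221.183.181.74
  221.183.144.0/20 (221.183.144.0 - 221.183.159.255) does not contain 221.183.181.74
  221.183.224.0/19 (221.183.224.0 - 221.183.255.255) does not contain 221.183.181.74
  221.183.0.0/17 (221.183.0.0 - 221.183.127.255) does not contain 221.183.181.74
  221.182.0.0/16 (221.182.0.0 - 221.182.255.255) does not contain 221.183.181.74
Longest matching prefix is /14 -> interface em6.

em6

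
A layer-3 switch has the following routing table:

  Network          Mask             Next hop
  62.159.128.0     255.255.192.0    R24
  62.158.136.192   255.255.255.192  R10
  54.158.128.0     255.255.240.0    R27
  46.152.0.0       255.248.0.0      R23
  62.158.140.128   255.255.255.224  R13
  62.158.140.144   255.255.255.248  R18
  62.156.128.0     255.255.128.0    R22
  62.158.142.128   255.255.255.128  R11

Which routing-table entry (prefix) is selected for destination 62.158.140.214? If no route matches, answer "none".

none

62.158.140.214 is outside every listed prefix and there is no default route.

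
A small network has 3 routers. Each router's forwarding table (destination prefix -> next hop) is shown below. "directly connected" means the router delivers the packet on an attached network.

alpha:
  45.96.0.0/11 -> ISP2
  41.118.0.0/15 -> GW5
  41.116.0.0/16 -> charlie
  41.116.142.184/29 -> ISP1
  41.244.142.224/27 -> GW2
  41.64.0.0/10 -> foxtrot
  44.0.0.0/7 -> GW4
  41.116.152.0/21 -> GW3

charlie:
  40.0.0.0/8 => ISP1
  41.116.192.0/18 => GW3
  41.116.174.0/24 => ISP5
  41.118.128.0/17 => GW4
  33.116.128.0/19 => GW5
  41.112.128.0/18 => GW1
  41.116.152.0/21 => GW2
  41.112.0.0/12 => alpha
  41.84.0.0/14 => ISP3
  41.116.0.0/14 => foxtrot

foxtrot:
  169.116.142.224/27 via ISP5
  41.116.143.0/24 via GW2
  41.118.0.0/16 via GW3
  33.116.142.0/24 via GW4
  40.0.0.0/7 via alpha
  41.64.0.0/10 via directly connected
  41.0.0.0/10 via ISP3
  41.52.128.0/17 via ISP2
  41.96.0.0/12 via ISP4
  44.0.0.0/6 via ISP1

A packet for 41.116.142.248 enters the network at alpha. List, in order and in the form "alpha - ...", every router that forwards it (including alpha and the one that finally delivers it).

alpha - charlie - foxtrot

At alpha: longest match for 41.116.142.248 is 41.116.0.0/16 -> charlie
At charlie: longest match for 41.116.142.248 is 41.116.0.0/14 -> foxtrot
At foxtrot: longest match for 41.116.142.248 is 41.64.0.0/10 -> directly connected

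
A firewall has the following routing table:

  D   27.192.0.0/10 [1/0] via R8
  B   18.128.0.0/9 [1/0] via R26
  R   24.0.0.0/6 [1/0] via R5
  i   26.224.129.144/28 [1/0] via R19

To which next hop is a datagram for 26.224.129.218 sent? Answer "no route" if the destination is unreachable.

R5

Routes whose prefix contains 26.224.129.218:
  24.0.0.0/6 (24.0.0.0 - 27.255.255.255) -> R5
More-specific entries that do NOT match:
  26.224.129.144/28 (26.224.129.144 - 26.224.129.159) does not contain 26.224.129.218
  27.192.0.0/10 (27.192.0.0 - 27.255.255.255) does not contain 26.224.129.218
  18.128.0.0/9 (18.128.0.0 - 18.255.255.255) does not contain 26.224.129.218
Longest matching prefix is /6 -> next hop R5.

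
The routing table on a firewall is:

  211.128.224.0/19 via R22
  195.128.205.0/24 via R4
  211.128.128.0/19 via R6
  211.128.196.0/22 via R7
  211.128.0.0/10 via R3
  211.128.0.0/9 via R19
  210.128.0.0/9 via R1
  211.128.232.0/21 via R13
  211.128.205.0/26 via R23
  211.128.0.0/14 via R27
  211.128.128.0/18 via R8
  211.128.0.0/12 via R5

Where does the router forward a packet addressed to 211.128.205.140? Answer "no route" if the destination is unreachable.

Routes whose prefix contains 211.128.205.140:
  211.128.0.0/9 (211.128.0.0 - 211.255.255.255) -> R19
  211.128.0.0/10 (211.128.0.0 - 211.191.255.255) -> R3
  211.128.0.0/12 (211.128.0.0 - 211.143.255.255) -> R5
  211.128.0.0/14 (211.128.0.0 - 211.131.255.255) -> R27
More-specific entries that do NOT match:
  211.128.205.0/26 (211.128.205.0 - 211.128.205.63) does not contain 211.128.205.140
  195.128.205.0/24 (195.128.205.0 - 195.128.205.255) does not contain 211.128.205.140
  211.128.196.0/22 (211.128.196.0 - 211.128.199.255) does not contain 211.128.205.140
  211.128.232.0/21 (211.128.232.0 - 211.128.239.255) does not contain 211.128.205.140
  211.128.224.0/19 (211.128.224.0 - 211.128.255.255) does not contain 211.128.205.140
  211.128.128.0/19 (211.128.128.0 - 211.128.159.255) does not contain 211.128.205.140
  211.128.128.0/18 (211.128.128.0 - 211.128.191.255) does not contain 211.128.205.140
Longest matching prefix is /14 -> next hop R27.

R27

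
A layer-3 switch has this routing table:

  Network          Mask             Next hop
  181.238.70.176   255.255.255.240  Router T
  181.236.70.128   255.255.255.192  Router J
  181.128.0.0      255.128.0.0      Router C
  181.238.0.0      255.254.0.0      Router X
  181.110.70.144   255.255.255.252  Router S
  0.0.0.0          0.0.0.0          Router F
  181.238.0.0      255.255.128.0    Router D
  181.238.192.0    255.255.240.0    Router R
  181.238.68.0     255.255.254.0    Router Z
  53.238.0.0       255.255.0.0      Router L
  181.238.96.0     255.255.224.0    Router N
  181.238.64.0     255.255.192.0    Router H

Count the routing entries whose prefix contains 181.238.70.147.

5

Prefixes containing 181.238.70.147:
  0.0.0.0/0 (default, matches everything)
  181.128.0.0/9 (181.128.0.0 - 181.255.255.255)
  181.238.0.0/15 (181.238.0.0 - 181.239.255.255)
  181.238.0.0/17 (181.238.0.0 - 181.238.127.255)
  181.238.64.0/18 (181.238.64.0 - 181.238.127.255)
Total matching entries: 5.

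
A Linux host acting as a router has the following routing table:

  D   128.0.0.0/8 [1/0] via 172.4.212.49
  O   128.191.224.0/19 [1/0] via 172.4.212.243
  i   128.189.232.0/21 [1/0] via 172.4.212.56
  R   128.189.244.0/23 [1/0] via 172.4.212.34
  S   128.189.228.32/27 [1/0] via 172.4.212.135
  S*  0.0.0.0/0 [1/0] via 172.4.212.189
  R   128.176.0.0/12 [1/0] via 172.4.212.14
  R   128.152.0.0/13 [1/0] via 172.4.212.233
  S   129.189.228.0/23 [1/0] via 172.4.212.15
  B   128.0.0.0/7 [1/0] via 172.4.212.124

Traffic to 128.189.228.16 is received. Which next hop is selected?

Routes whose prefix contains 128.189.228.16:
  0.0.0.0/0 (default, matches everything) -> 172.4.212.189
  128.0.0.0/7 (128.0.0.0 - 129.255.255.255) -> 172.4.212.124
  128.0.0.0/8 (128.0.0.0 - 128.255.255.255) -> 172.4.212.49
  128.176.0.0/12 (128.176.0.0 - 128.191.255.255) -> 172.4.212.14
More-specific entries that do NOT match:
  128.189.228.32/27 (128.189.228.32 - 128.189.228.63) does not contain 128.189.228.16
  128.189.244.0/23 (128.189.244.0 - 128.189.245.255) does not contain 128.189.228.16
  129.189.228.0/23 (129.189.228.0 - 129.189.229.255) does not contain 128.189.228.16
  128.189.232.0/21 (128.189.232.0 - 128.189.239.255) does not contain 128.189.228.16
  128.191.224.0/19 (128.191.224.0 - 128.191.255.255) does not contain 128.189.228.16
  128.152.0.0/13 (128.152.0.0 - 128.159.255.255) does not contain 128.189.228.16
Longest matching prefix is /12 -> next hop 172.4.212.14.

172.4.212.14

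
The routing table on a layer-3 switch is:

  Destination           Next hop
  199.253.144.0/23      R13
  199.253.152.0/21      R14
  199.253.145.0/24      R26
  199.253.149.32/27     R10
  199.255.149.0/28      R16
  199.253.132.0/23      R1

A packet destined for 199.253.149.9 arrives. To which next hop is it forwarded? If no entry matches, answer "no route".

no route

No entry's prefix contains 199.253.149.9; there is no default route.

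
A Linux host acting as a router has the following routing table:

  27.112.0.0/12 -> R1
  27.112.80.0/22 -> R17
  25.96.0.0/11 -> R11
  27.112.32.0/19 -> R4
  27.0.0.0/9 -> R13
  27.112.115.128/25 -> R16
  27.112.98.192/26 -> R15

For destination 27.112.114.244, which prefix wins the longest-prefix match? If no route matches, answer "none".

Entries matching 27.112.114.244:
  27.0.0.0/9 (27.0.0.0 - 27.127.255.255)
  27.112.0.0/12 (27.112.0.0 - 27.127.255.255)
Most specific is 27.112.0.0/12.

27.112.0.0/12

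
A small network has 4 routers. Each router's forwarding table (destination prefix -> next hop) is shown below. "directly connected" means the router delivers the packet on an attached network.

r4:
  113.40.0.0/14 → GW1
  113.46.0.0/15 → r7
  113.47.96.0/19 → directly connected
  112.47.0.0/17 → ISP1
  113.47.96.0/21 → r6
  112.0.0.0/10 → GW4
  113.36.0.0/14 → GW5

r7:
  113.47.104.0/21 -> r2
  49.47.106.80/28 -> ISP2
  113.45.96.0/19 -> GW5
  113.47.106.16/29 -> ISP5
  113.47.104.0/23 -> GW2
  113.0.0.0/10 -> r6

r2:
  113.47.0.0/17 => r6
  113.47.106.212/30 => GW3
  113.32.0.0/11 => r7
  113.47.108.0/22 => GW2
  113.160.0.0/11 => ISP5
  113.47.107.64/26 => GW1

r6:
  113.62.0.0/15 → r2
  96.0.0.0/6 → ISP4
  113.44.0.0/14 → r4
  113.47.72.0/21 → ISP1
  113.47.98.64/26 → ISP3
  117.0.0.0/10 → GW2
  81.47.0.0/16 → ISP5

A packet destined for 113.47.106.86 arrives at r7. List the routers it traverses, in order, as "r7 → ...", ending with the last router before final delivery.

At r7: longest match for 113.47.106.86 is 113.47.104.0/21 -> r2
At r2: longest match for 113.47.106.86 is 113.47.0.0/17 -> r6
At r6: longest match for 113.47.106.86 is 113.44.0.0/14 -> r4
At r4: longest match for 113.47.106.86 is 113.47.96.0/19 -> directly connected

r7 → r2 → r6 → r4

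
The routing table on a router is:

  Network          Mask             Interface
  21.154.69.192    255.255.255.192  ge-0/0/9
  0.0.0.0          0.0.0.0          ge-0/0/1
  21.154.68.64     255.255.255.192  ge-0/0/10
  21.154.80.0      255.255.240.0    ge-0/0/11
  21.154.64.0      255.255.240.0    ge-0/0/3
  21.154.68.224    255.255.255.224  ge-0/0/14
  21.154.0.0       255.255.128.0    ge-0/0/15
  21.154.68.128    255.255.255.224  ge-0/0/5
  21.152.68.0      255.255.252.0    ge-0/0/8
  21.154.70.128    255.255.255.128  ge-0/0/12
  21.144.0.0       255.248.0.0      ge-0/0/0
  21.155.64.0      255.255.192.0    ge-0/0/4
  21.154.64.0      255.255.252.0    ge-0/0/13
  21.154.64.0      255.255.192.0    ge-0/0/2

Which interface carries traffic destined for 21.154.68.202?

ge-0/0/3

Routes whose prefix contains 21.154.68.202:
  0.0.0.0/0 (default, matches everything) -> ge-0/0/1
  21.154.0.0/17 (21.154.0.0 - 21.154.127.255) -> ge-0/0/15
  21.154.64.0/18 (21.154.64.0 - 21.154.127.255) -> ge-0/0/2
  21.154.64.0/20 (21.154.64.0 - 21.154.79.255) -> ge-0/0/3
More-specific entries that do NOT match:
  21.154.68.224/27 (21.154.68.224 - 21.154.68.255) does not contain 21.154.68.202
  21.154.68.128/27 (21.154.68.128 - 21.154.68.159) does not contain 21.154.68.202
  21.154.69.192/26 (21.154.69.192 - 21.154.69.255) does not contain 21.154.68.202
  21.154.68.64/26 (21.154.68.64 - 21.154.68.127) does not contain 21.154.68.202
  21.154.70.128/25 (21.154.70.128 - 21.154.70.255) does not contain 21.154.68.202
  21.152.68.0/22 (21.152.68.0 - 21.152.71.255) does not contain 21.154.68.202
  21.154.64.0/22 (21.154.64.0 - 21.154.67.255) does not contain 21.154.68.202
Longest matching prefix is /20 -> interface ge-0/0/3.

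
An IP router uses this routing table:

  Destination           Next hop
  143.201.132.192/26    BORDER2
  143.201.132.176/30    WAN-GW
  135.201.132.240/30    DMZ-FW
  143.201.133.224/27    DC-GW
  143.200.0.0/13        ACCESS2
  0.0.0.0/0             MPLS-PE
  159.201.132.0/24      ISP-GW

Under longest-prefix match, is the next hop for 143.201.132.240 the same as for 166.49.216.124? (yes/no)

143.201.132.240: longest match 143.201.132.192/26 -> BORDER2
166.49.216.124: longest match 0.0.0.0/0 -> MPLS-PE

no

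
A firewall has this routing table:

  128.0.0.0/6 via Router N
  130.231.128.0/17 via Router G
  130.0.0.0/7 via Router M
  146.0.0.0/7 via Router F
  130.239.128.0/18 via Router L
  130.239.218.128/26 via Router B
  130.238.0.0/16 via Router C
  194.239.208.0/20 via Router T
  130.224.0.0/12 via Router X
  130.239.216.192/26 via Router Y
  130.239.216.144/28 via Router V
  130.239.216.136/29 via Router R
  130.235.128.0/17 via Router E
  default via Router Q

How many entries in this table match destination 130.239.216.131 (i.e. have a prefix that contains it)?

4

Prefixes containing 130.239.216.131:
  0.0.0.0/0 (default, matches everything)
  128.0.0.0/6 (128.0.0.0 - 131.255.255.255)
  130.0.0.0/7 (130.0.0.0 - 131.255.255.255)
  130.224.0.0/12 (130.224.0.0 - 130.239.255.255)
Total matching entries: 4.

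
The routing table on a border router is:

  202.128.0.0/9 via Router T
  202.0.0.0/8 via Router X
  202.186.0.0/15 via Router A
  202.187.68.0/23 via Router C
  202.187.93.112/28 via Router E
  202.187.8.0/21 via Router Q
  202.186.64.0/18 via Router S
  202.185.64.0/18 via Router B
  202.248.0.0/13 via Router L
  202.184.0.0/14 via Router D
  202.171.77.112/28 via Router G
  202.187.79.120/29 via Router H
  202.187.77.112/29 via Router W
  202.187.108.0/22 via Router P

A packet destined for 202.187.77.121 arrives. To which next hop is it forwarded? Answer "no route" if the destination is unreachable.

Router A

Routes whose prefix contains 202.187.77.121:
  202.0.0.0/8 (202.0.0.0 - 202.255.255.255) -> Router X
  202.128.0.0/9 (202.128.0.0 - 202.255.255.255) -> Router T
  202.184.0.0/14 (202.184.0.0 - 202.187.255.255) -> Router D
  202.186.0.0/15 (202.186.0.0 - 202.187.255.255) -> Router A
More-specific entries that do NOT match:
  202.187.79.120/29 (202.187.79.120 - 202.187.79.127) does not contain 202.187.77.121
  202.187.77.112/29 (202.187.77.112 - 202.187.77.119) does not contain 202.187.77.121
  202.187.93.112/28 (202.187.93.112 - 202.187.93.127) does not contain 202.187.77.121
  202.171.77.112/28 (202.171.77.112 - 202.171.77.127) does not contain 202.187.77.121
  202.187.68.0/23 (202.187.68.0 - 202.187.69.255) does not contain 202.187.77.121
  202.187.108.0/22 (202.187.108.0 - 202.187.111.255) does not contain 202.187.77.121
  202.187.8.0/21 (202.187.8.0 - 202.187.15.255) does not contain 202.187.77.121
  202.186.64.0/18 (202.186.64.0 - 202.186.127.255) does not contain 202.187.77.121
  202.185.64.0/18 (202.185.64.0 - 202.185.127.255) does not contain 202.187.77.121
Longest matching prefix is /15 -> next hop Router A.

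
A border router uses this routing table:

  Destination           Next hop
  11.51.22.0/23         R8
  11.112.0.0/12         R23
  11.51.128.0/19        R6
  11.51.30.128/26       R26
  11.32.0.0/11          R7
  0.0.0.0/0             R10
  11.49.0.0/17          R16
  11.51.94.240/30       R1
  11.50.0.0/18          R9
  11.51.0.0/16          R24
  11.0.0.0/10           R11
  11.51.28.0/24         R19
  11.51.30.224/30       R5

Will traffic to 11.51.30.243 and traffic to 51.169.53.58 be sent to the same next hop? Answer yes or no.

11.51.30.243: longest match 11.51.0.0/16 -> R24
51.169.53.58: longest match 0.0.0.0/0 -> R10

no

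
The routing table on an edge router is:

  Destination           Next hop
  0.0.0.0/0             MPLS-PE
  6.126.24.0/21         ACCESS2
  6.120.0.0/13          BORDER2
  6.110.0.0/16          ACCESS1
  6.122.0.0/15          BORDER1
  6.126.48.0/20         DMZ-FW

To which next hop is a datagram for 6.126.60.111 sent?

Routes whose prefix contains 6.126.60.111:
  0.0.0.0/0 (default, matches everything) -> MPLS-PE
  6.120.0.0/13 (6.120.0.0 - 6.127.255.255) -> BORDER2
  6.126.48.0/20 (6.126.48.0 - 6.126.63.255) -> DMZ-FW
More-specific entries that do NOT match:
  6.126.24.0/21 (6.126.24.0 - 6.126.31.255) does not contain 6.126.60.111
Longest matching prefix is /20 -> next hop DMZ-FW.

DMZ-FW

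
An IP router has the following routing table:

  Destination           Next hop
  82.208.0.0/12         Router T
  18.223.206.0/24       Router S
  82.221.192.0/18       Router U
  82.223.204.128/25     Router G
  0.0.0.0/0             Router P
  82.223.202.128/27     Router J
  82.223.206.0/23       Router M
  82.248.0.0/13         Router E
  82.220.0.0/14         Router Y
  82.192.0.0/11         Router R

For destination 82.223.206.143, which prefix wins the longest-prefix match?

82.223.206.0/23

Entries matching 82.223.206.143:
  0.0.0.0/0 (default, matches everything)
  82.192.0.0/11 (82.192.0.0 - 82.223.255.255)
  82.208.0.0/12 (82.208.0.0 - 82.223.255.255)
  82.220.0.0/14 (82.220.0.0 - 82.223.255.255)
  82.223.206.0/23 (82.223.206.0 - 82.223.207.255)
Most specific is 82.223.206.0/23.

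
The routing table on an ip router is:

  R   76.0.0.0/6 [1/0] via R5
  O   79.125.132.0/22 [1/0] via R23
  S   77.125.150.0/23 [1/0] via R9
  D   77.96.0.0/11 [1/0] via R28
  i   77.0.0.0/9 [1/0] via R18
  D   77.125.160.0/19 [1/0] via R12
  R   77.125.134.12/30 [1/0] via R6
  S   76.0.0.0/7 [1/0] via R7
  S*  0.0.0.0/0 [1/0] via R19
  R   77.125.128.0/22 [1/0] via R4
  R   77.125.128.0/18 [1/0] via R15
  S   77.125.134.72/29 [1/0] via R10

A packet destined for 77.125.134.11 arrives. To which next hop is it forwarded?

R15

Routes whose prefix contains 77.125.134.11:
  0.0.0.0/0 (default, matches everything) -> R19
  76.0.0.0/6 (76.0.0.0 - 79.255.255.255) -> R5
  76.0.0.0/7 (76.0.0.0 - 77.255.255.255) -> R7
  77.0.0.0/9 (77.0.0.0 - 77.127.255.255) -> R18
  77.96.0.0/11 (77.96.0.0 - 77.127.255.255) -> R28
  77.125.128.0/18 (77.125.128.0 - 77.125.191.255) -> R15
More-specific entries that do NOT match:
  77.125.134.12/30 (77.125.134.12 - 77.125.134.15) does not contain 77.125.134.11
  77.125.134.72/29 (77.125.134.72 - 77.125.134.79) does not contain 77.125.134.11
  77.125.150.0/23 (77.125.150.0 - 77.125.151.255) does not contain 77.125.134.11
  79.125.132.0/22 (79.125.132.0 - 79.125.135.255) does not contain 77.125.134.11
  77.125.128.0/22 (77.125.128.0 - 77.125.131.255) does not contain 77.125.134.11
  77.125.160.0/19 (77.125.160.0 - 77.125.191.255) does not contain 77.125.134.11
Longest matching prefix is /18 -> next hop R15.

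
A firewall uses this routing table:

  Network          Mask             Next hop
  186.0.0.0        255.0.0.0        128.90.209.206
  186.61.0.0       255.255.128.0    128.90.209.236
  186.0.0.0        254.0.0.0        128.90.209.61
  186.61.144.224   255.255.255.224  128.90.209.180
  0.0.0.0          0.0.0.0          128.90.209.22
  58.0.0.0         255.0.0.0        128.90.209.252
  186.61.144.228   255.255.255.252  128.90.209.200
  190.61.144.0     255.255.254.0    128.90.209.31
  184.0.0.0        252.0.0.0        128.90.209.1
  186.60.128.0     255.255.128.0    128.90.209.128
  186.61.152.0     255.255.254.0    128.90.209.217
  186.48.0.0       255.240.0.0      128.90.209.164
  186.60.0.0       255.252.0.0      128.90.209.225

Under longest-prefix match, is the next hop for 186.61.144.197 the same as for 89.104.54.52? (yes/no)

no

186.61.144.197: longest match 186.60.0.0/14 -> 128.90.209.225
89.104.54.52: longest match 0.0.0.0/0 -> 128.90.209.22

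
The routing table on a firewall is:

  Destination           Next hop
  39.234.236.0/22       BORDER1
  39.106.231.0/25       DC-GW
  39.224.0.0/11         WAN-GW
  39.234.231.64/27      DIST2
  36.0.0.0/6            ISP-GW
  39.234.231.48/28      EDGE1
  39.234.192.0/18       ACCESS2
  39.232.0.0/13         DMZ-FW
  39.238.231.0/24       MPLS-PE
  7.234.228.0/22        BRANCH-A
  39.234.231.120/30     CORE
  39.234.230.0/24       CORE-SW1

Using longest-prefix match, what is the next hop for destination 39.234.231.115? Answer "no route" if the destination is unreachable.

Routes whose prefix contains 39.234.231.115:
  36.0.0.0/6 (36.0.0.0 - 39.255.255.255) -> ISP-GW
  39.224.0.0/11 (39.224.0.0 - 39.255.255.255) -> WAN-GW
  39.232.0.0/13 (39.232.0.0 - 39.239.255.255) -> DMZ-FW
  39.234.192.0/18 (39.234.192.0 - 39.234.255.255) -> ACCESS2
More-specific entries that do NOT match:
  39.234.231.120/30 (39.234.231.120 - 39.234.231.123) does not contain 39.234.231.115
  39.234.231.48/28 (39.234.231.48 - 39.234.231.63) does not contain 39.234.231.115
  39.234.231.64/27 (39.234.231.64 - 39.234.231.95) does not contain 39.234.231.115
  39.106.231.0/25 (39.106.231.0 - 39.106.231.127) does not contain 39.234.231.115
  39.238.231.0/24 (39.238.231.0 - 39.238.231.255) does not contain 39.234.231.115
  39.234.230.0/24 (39.234.230.0 - 39.234.230.255) does not contain 39.234.231.115
  39.234.236.0/22 (39.234.236.0 - 39.234.239.255) does not contain 39.234.231.115
  7.234.228.0/22 (7.234.228.0 - 7.234.231.255) does not contain 39.234.231.115
Longest matching prefix is /18 -> next hop ACCESS2.

ACCESS2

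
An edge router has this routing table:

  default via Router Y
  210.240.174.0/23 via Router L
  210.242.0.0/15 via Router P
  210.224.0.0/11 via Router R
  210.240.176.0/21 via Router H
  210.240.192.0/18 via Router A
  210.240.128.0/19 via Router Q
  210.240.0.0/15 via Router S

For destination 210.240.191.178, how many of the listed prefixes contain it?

Prefixes containing 210.240.191.178:
  0.0.0.0/0 (default, matches everything)
  210.224.0.0/11 (210.224.0.0 - 210.255.255.255)
  210.240.0.0/15 (210.240.0.0 - 210.241.255.255)
Total matching entries: 3.

3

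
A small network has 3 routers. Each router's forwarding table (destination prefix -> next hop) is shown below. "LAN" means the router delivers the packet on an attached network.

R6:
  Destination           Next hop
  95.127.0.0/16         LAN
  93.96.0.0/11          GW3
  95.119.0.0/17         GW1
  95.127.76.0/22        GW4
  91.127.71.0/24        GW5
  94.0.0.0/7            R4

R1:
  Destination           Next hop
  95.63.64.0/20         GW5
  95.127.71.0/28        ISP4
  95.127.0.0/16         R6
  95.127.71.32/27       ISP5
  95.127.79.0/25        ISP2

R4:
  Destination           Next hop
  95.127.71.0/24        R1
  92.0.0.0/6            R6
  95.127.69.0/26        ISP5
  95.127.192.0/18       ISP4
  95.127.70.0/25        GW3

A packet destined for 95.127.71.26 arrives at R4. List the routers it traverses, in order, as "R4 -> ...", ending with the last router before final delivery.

At R4: longest match for 95.127.71.26 is 95.127.71.0/24 -> R1
At R1: longest match for 95.127.71.26 is 95.127.0.0/16 -> R6
At R6: longest match for 95.127.71.26 is 95.127.0.0/16 -> LAN

R4 -> R1 -> R6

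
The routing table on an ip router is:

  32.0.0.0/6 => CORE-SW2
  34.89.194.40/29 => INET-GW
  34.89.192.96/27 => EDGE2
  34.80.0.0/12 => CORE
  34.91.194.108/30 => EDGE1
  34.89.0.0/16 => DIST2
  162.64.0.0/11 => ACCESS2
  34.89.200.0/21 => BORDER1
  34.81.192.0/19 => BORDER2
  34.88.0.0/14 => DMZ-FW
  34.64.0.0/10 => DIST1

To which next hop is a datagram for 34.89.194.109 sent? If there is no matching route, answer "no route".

DIST2

Routes whose prefix contains 34.89.194.109:
  32.0.0.0/6 (32.0.0.0 - 35.255.255.255) -> CORE-SW2
  34.64.0.0/10 (34.64.0.0 - 34.127.255.255) -> DIST1
  34.80.0.0/12 (34.80.0.0 - 34.95.255.255) -> CORE
  34.88.0.0/14 (34.88.0.0 - 34.91.255.255) -> DMZ-FW
  34.89.0.0/16 (34.89.0.0 - 34.89.255.255) -> DIST2
More-specific entries that do NOT match:
  34.91.194.108/30 (34.91.194.108 - 34.91.194.111) does not contain 34.89.194.109
  34.89.194.40/29 (34.89.194.40 - 34.89.194.47) does not contain 34.89.194.109
  34.89.192.96/27 (34.89.192.96 - 34.89.192.127) does not contain 34.89.194.109
  34.89.200.0/21 (34.89.200.0 - 34.89.207.255) does not contain 34.89.194.109
  34.81.192.0/19 (34.81.192.0 - 34.81.223.255) does not contain 34.89.194.109
Longest matching prefix is /16 -> next hop DIST2.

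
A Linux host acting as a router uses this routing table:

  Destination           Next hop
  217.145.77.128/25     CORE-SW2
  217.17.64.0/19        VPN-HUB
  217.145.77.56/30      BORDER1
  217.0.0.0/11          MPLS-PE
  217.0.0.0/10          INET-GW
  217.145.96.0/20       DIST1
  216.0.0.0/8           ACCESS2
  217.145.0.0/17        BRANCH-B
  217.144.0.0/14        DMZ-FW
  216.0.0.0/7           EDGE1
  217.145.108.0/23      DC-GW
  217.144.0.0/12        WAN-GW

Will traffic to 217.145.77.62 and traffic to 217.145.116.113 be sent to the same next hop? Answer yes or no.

217.145.77.62: longest match 217.145.0.0/17 -> BRANCH-B
217.145.116.113: longest match 217.145.0.0/17 -> BRANCH-B

yes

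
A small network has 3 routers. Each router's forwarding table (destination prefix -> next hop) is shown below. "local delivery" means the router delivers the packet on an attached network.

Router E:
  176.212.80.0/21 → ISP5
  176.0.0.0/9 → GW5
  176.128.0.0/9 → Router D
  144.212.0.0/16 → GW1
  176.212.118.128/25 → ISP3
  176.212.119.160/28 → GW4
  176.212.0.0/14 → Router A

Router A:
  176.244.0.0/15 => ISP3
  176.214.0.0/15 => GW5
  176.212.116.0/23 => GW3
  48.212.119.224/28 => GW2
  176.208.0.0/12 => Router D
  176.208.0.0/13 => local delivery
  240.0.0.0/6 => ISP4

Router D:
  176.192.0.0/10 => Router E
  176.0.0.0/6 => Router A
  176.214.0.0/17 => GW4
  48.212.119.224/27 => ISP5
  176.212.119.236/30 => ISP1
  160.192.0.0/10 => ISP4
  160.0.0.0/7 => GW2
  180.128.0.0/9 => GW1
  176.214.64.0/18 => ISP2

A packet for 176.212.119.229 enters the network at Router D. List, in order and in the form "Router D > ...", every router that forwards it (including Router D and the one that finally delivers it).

At Router D: longest match for 176.212.119.229 is 176.192.0.0/10 -> Router E
At Router E: longest match for 176.212.119.229 is 176.212.0.0/14 -> Router A
At Router A: longest match for 176.212.119.229 is 176.208.0.0/13 -> local delivery

Router D > Router E > Router A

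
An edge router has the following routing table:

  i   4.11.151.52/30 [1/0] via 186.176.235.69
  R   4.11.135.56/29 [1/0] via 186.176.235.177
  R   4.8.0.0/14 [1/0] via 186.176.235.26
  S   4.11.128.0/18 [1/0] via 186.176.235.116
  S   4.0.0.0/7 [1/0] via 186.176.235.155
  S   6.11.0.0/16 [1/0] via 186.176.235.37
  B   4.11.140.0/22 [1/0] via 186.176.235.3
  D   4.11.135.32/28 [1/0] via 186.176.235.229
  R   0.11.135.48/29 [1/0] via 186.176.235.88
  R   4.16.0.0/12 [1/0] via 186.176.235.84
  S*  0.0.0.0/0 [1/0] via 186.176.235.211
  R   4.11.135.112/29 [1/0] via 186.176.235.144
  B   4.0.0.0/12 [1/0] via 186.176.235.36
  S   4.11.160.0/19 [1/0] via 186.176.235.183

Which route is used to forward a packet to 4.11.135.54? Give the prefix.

Entries matching 4.11.135.54:
  0.0.0.0/0 (default, matches everything)
  4.0.0.0/7 (4.0.0.0 - 5.255.255.255)
  4.0.0.0/12 (4.0.0.0 - 4.15.255.255)
  4.8.0.0/14 (4.8.0.0 - 4.11.255.255)
  4.11.128.0/18 (4.11.128.0 - 4.11.191.255)
Most specific is 4.11.128.0/18.

4.11.128.0/18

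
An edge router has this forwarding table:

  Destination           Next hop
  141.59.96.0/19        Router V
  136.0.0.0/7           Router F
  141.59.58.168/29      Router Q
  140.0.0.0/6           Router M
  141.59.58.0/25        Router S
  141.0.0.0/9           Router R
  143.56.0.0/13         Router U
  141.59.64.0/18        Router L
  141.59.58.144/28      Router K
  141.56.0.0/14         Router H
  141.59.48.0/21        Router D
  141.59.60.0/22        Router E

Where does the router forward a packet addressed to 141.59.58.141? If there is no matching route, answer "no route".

Routes whose prefix contains 141.59.58.141:
  140.0.0.0/6 (140.0.0.0 - 143.255.255.255) -> Router M
  141.0.0.0/9 (141.0.0.0 - 141.127.255.255) -> Router R
  141.56.0.0/14 (141.56.0.0 - 141.59.255.255) -> Router H
More-specific entries that do NOT match:
  141.59.58.168/29 (141.59.58.168 - 141.59.58.175) does not contain 141.59.58.141
  141.59.58.144/28 (141.59.58.144 - 141.59.58.159) does not contain 141.59.58.141
  141.59.58.0/25 (141.59.58.0 - 141.59.58.127) does not contain 141.59.58.141
  141.59.60.0/22 (141.59.60.0 - 141.59.63.255) does not contain 141.59.58.141
  141.59.48.0/21 (141.59.48.0 - 141.59.55.255) does not contain 141.59.58.141
  141.59.96.0/19 (141.59.96.0 - 141.59.127.255) does not contain 141.59.58.141
  141.59.64.0/18 (141.59.64.0 - 141.59.127.255) does not contain 141.59.58.141
Longest matching prefix is /14 -> next hop Router H.

Router H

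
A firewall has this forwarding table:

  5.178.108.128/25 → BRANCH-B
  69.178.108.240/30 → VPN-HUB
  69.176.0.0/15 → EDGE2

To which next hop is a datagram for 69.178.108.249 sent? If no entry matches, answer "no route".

No entry's prefix contains 69.178.108.249; there is no default route.

no route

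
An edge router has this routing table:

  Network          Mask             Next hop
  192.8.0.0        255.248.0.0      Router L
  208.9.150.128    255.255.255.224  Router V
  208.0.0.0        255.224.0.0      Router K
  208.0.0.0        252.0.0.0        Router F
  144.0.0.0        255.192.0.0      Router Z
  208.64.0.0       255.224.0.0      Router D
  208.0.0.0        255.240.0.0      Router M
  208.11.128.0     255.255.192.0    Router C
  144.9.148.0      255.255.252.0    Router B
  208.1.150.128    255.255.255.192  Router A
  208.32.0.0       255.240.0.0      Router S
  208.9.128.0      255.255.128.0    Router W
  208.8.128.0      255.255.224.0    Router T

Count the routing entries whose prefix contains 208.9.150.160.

Prefixes containing 208.9.150.160:
  208.0.0.0/6 (208.0.0.0 - 211.255.255.255)
  208.0.0.0/11 (208.0.0.0 - 208.31.255.255)
  208.0.0.0/12 (208.0.0.0 - 208.15.255.255)
  208.9.128.0/17 (208.9.128.0 - 208.9.255.255)
Total matching entries: 4.

4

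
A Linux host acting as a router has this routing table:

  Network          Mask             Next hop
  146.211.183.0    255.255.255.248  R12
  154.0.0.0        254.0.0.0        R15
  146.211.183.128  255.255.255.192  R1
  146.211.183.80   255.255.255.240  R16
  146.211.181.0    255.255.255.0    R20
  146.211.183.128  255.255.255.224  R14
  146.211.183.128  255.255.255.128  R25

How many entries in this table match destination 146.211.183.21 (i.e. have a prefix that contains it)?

0

No listed prefix contains 146.211.183.21.
Total matching entries: 0.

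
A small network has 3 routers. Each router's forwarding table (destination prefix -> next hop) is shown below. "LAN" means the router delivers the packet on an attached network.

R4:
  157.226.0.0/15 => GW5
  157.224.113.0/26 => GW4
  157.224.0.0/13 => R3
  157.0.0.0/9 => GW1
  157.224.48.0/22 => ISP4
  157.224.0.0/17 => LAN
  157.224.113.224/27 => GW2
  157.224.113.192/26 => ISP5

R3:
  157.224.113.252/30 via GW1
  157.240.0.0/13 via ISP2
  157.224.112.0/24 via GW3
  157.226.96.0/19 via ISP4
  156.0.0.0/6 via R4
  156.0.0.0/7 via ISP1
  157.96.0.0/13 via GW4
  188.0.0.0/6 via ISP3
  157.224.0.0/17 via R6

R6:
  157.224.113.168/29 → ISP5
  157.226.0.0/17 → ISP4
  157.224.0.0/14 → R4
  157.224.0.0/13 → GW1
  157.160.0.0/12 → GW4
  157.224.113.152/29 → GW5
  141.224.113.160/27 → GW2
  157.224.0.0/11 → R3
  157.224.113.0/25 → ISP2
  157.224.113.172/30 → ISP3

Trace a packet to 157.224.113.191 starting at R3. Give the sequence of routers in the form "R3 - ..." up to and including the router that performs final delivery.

At R3: longest match for 157.224.113.191 is 157.224.0.0/17 -> R6
At R6: longest match for 157.224.113.191 is 157.224.0.0/14 -> R4
At R4: longest match for 157.224.113.191 is 157.224.0.0/17 -> LAN

R3 - R6 - R4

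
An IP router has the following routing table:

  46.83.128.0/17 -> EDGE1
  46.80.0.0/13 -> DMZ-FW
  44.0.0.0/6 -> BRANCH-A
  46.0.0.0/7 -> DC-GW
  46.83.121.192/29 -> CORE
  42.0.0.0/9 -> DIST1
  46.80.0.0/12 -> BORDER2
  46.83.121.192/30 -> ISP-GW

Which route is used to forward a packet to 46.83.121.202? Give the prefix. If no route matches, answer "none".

46.80.0.0/13

Entries matching 46.83.121.202:
  44.0.0.0/6 (44.0.0.0 - 47.255.255.255)
  46.0.0.0/7 (46.0.0.0 - 47.255.255.255)
  46.80.0.0/12 (46.80.0.0 - 46.95.255.255)
  46.80.0.0/13 (46.80.0.0 - 46.87.255.255)
Most specific is 46.80.0.0/13.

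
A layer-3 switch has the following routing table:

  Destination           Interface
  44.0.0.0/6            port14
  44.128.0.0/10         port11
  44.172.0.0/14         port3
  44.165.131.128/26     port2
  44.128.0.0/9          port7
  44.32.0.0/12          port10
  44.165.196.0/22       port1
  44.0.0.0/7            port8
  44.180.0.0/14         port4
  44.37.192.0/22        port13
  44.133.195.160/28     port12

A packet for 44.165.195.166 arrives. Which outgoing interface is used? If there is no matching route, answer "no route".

port11

Routes whose prefix contains 44.165.195.166:
  44.0.0.0/6 (44.0.0.0 - 47.255.255.255) -> port14
  44.0.0.0/7 (44.0.0.0 - 45.255.255.255) -> port8
  44.128.0.0/9 (44.128.0.0 - 44.255.255.255) -> port7
  44.128.0.0/10 (44.128.0.0 - 44.191.255.255) -> port11
More-specific entries that do NOT match:
  44.133.195.160/28 (44.133.195.160 - 44.133.195.175) does not contain 44.165.195.166
  44.165.131.128/26 (44.165.131.128 - 44.165.131.191) does not contain 44.165.195.166
  44.165.196.0/22 (44.165.196.0 - 44.165.199.255) does not contain 44.165.195.166
  44.37.192.0/22 (44.37.192.0 - 44.37.195.255) does not contain 44.165.195.166
  44.172.0.0/14 (44.172.0.0 - 44.175.255.255) does not contain 44.165.195.166
  44.180.0.0/14 (44.180.0.0 - 44.183.255.255) does not contain 44.165.195.166
  44.32.0.0/12 (44.32.0.0 - 44.47.255.255) does not contain 44.165.195.166
Longest matching prefix is /10 -> interface port11.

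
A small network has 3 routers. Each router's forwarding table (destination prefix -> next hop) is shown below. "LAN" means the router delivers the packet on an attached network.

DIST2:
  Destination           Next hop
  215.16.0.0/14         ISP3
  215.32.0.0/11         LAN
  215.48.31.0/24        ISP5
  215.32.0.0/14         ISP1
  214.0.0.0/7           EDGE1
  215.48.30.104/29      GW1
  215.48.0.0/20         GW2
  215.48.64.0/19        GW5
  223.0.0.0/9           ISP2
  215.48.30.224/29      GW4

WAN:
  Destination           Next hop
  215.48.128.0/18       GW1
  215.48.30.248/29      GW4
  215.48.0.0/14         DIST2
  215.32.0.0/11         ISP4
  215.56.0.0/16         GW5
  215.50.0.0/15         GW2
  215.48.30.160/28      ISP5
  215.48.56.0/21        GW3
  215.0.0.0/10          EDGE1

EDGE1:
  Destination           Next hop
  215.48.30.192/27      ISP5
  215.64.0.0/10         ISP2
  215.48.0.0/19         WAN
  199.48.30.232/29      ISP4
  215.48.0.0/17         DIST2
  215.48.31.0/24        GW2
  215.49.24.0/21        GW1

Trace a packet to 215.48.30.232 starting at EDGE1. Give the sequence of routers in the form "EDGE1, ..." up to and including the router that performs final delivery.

At EDGE1: longest match for 215.48.30.232 is 215.48.0.0/19 -> WAN
At WAN: longest match for 215.48.30.232 is 215.48.0.0/14 -> DIST2
At DIST2: longest match for 215.48.30.232 is 215.32.0.0/11 -> LAN

EDGE1, WAN, DIST2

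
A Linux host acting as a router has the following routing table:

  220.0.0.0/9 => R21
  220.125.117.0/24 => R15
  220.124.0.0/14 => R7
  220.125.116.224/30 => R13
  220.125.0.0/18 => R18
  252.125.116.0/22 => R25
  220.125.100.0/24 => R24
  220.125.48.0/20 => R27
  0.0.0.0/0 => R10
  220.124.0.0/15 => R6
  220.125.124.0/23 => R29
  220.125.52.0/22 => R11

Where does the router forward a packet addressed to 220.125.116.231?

Routes whose prefix contains 220.125.116.231:
  0.0.0.0/0 (default, matches everything) -> R10
  220.0.0.0/9 (220.0.0.0 - 220.127.255.255) -> R21
  220.124.0.0/14 (220.124.0.0 - 220.127.255.255) -> R7
  220.124.0.0/15 (220.124.0.0 - 220.125.255.255) -> R6
More-specific entries that do NOT match:
  220.125.116.224/30 (220.125.116.224 - 220.125.116.227) does not contain 220.125.116.231
  220.125.117.0/24 (220.125.117.0 - 220.125.117.255) does not contain 220.125.116.231
  220.125.100.0/24 (220.125.100.0 - 220.125.100.255) does not contain 220.125.116.231
  220.125.124.0/23 (220.125.124.0 - 220.125.125.255) does not contain 220.125.116.231
  252.125.116.0/22 (252.125.116.0 - 252.125.119.255) does not contain 220.125.116.231
  220.125.52.0/22 (220.125.52.0 - 220.125.55.255) does not contain 220.125.116.231
  220.125.48.0/20 (220.125.48.0 - 220.125.63.255) does not contain 220.125.116.231
  220.125.0.0/18 (220.125.0.0 - 220.125.63.255) does not contain 220.125.116.231
Longest matching prefix is /15 -> next hop R6.

R6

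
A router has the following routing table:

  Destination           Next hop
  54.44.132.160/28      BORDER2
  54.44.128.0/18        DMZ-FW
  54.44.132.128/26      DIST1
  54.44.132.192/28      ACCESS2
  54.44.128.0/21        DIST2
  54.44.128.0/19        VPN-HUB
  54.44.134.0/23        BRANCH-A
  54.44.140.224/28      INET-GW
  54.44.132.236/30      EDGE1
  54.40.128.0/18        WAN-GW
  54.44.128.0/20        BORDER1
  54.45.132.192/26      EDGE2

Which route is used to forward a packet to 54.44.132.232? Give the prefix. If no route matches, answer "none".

Entries matching 54.44.132.232:
  54.44.128.0/18 (54.44.128.0 - 54.44.191.255)
  54.44.128.0/19 (54.44.128.0 - 54.44.159.255)
  54.44.128.0/20 (54.44.128.0 - 54.44.143.255)
  54.44.128.0/21 (54.44.128.0 - 54.44.135.255)
Most specific is 54.44.128.0/21.

54.44.128.0/21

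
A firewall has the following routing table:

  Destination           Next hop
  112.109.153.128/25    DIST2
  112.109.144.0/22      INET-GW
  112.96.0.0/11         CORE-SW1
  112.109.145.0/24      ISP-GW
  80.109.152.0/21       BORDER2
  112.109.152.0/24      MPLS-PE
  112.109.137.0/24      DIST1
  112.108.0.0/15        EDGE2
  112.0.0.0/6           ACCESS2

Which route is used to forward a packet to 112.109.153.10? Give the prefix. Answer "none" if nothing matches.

112.108.0.0/15

Entries matching 112.109.153.10:
  112.0.0.0/6 (112.0.0.0 - 115.255.255.255)
  112.96.0.0/11 (112.96.0.0 - 112.127.255.255)
  112.108.0.0/15 (112.108.0.0 - 112.109.255.255)
Most specific is 112.108.0.0/15.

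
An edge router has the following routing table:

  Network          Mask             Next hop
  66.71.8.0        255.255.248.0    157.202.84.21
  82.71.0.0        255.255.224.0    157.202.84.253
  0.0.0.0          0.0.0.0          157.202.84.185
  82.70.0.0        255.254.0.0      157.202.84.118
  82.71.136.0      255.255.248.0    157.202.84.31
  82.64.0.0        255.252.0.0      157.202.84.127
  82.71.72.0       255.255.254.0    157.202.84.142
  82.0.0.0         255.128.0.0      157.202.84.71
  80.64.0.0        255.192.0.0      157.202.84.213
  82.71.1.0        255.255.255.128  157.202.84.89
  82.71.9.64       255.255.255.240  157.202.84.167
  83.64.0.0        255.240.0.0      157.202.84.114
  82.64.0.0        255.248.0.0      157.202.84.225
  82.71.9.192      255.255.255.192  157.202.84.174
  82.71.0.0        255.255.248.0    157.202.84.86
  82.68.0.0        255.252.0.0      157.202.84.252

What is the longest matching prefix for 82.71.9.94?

82.71.0.0/19

Entries matching 82.71.9.94:
  0.0.0.0/0 (default, matches everything)
  82.0.0.0/9 (82.0.0.0 - 82.127.255.255)
  82.64.0.0/13 (82.64.0.0 - 82.71.255.255)
  82.68.0.0/14 (82.68.0.0 - 82.71.255.255)
  82.70.0.0/15 (82.70.0.0 - 82.71.255.255)
  82.71.0.0/19 (82.71.0.0 - 82.71.31.255)
Most specific is 82.71.0.0/19.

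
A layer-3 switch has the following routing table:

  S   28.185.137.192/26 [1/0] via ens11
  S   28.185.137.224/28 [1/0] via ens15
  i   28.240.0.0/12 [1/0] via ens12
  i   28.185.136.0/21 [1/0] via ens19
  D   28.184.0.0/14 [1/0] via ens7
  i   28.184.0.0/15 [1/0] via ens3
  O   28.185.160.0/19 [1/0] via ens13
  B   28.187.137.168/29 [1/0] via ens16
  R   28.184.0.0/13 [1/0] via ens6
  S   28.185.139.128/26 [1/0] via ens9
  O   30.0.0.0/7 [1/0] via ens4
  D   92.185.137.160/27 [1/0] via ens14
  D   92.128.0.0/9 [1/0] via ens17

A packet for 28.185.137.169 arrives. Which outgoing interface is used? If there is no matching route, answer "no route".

Routes whose prefix contains 28.185.137.169:
  28.184.0.0/13 (28.184.0.0 - 28.191.255.255) -> ens6
  28.184.0.0/14 (28.184.0.0 - 28.187.255.255) -> ens7
  28.184.0.0/15 (28.184.0.0 - 28.185.255.255) -> ens3
  28.185.136.0/21 (28.185.136.0 - 28.185.143.255) -> ens19
More-specific entries that do NOT match:
  28.187.137.168/29 (28.187.137.168 - 28.187.137.175) does not contain 28.185.137.169
  28.185.137.224/28 (28.185.137.224 - 28.185.137.239) does not contain 28.185.137.169
  92.185.137.160/27 (92.185.137.160 - 92.185.137.191) does not contain 28.185.137.169
  28.185.137.192/26 (28.185.137.192 - 28.185.137.255) does not contain 28.185.137.169
  28.185.139.128/26 (28.185.139.128 - 28.185.139.191) does not contain 28.185.137.169
Longest matching prefix is /21 -> interface ens19.

ens19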